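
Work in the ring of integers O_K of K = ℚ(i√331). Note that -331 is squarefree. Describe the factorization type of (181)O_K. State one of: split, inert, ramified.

d = -331 ≡ 1 (mod 4), so O_K = ℤ[(1+√-331)/2] and disc(K) = d = -331.
181 ∤ -331, so 181 is unramified.
Compute (-331/181) via Euler: 31^((181-1)/2) mod 181 = 180, so (-331/181) = -1.
(-331/181) = -1, so 181 is inert.

181 remains inert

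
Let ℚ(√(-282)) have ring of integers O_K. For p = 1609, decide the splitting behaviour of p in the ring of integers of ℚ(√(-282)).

inert

d = -282 ≡ 2 (mod 4), so O_K = ℤ[√-282] and disc(K) = 4d = -1128.
Since gcd(1609, -1128) = 1 the prime 1609 does not ramify.
(-282/1609) = 1327^804 mod 1609 = 1608, giving Legendre symbol -1.
(-282/1609) = -1, so 1609 is inert.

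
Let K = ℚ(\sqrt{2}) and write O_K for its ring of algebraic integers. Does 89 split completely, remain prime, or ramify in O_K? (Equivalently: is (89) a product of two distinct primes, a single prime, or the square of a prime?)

splits completely

Since 2 ≢ 1 mod 4, the ring of integers is ℤ[√2] with discriminant 4·2 = 8.
89 ∤ 8, so 89 is unramified.
Compute (2/89) via Euler: 2^((89-1)/2) mod 89 = 1, so (2/89) = 1.
Legendre symbol 1 ⇒ 89 is split.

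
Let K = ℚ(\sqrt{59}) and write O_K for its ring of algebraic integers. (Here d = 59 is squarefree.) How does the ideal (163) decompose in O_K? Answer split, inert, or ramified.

inert — (163) stays prime in O_K

Since 59 ≢ 1 mod 4, the ring of integers is ℤ[√59] with discriminant 4·59 = 236.
163 ∤ 236, so 163 is unramified.
(59/163) = 59^81 mod 163 = 162, giving Legendre symbol -1.
d is a non-residue mod p, hence 163 remains inert in O_K.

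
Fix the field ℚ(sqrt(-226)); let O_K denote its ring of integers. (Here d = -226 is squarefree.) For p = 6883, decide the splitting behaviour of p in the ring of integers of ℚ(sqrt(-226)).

-226 mod 4 = 2, hence disc K = 4·(-226) = -904 and O_K = ℤ[√-226].
6883 ∤ -904, so 6883 is unramified.
Compute (-226/6883) via Euler: 6657^((6883-1)/2) mod 6883 = 6882, so (-226/6883) = -1.
d is a non-residue mod p, hence 6883 remains inert in O_K.

inert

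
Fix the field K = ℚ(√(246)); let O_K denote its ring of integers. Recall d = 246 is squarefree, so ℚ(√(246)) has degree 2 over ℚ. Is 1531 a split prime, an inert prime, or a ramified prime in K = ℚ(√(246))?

Since 246 ≢ 1 mod 4, the ring of integers is ℤ[√246] with discriminant 4·246 = 984.
disc(K) = 984 is not divisible by 1531; 1531 is unramified.
Compute (246/1531) via Euler: 246^((1531-1)/2) mod 1531 = 1530, so (246/1531) = -1.
d is a non-residue mod p, hence 1531 remains inert in O_K.

remains prime (inert)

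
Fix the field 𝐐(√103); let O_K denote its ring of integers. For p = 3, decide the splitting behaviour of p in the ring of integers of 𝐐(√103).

Since 103 ≢ 1 mod 4, the ring of integers is ℤ[√103] with discriminant 4·103 = 412.
Since gcd(3, 412) = 1 the prime 3 does not ramify.
Euler's criterion: 103^1 mod 3 = 1. Thus (103|3) = 1.
Legendre symbol 1 ⇒ 3 is split.

3 splits in O_K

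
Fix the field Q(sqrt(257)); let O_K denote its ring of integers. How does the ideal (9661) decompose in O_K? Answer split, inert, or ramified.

d = 257 ≡ 1 (mod 4), so O_K = ℤ[(1+√257)/2] and disc(K) = d = 257.
9661 ∤ 257, so 9661 is unramified.
(257/9661) = 257^4830 mod 9661 = 9660, giving Legendre symbol -1.
d is a non-residue mod p, hence 9661 remains inert in O_K.

inert — (9661) stays prime in O_K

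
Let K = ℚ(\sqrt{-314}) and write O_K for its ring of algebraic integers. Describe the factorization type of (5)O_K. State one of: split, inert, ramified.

5 splits in O_K

Since -314 ≢ 1 mod 4, the ring of integers is ℤ[√-314] with discriminant 4·(-314) = -1256.
disc(K) = -1256 is not divisible by 5; 5 is unramified.
(-314/5) = 1^2 mod 5 = 1, giving Legendre symbol 1.
d is a quadratic residue mod p, hence 5 splits in O_K.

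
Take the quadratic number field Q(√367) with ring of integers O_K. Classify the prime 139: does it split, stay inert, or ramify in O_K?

367 mod 4 = 3, hence disc K = 4·367 = 1468 and O_K = ℤ[√367].
disc(K) = 1468 is not divisible by 139; 139 is unramified.
Compute (367/139) via Euler: 89^((139-1)/2) mod 139 = 1, so (367/139) = 1.
Legendre symbol 1 ⇒ 139 is split.

139 splits in O_K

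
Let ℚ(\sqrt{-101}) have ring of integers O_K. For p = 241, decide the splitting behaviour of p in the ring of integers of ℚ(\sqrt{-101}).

-101 mod 4 = 3, hence disc K = 4·(-101) = -404 and O_K = ℤ[√-101].
241 ∤ -404, so 241 is unramified.
(-101/241) = 140^120 mod 241 = 240, giving Legendre symbol -1.
Legendre symbol -1 ⇒ 241 is inert.

remains prime (inert)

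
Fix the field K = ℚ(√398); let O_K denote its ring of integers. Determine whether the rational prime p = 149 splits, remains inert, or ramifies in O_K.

split — (149) = 𝔭₁𝔭₂ with 𝔭₁ ≠ 𝔭₂

398 mod 4 = 2, hence disc K = 4·398 = 1592 and O_K = ℤ[√398].
Since gcd(149, 1592) = 1 the prime 149 does not ramify.
Legendre symbol by Euler's criterion: (398/149) ≡ 398^74 ≡ 1 (mod 149), i.e. (398/149) = 1.
(398/149) = 1, so 149 splits.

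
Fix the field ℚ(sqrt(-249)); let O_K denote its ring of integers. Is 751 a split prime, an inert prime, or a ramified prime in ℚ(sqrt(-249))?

-249 mod 4 = 3, hence disc K = 4·(-249) = -996 and O_K = ℤ[√-249].
751 ∤ -996, so 751 is unramified.
Euler's criterion: (-249)^375 mod 751 = 750. Thus (-249|751) = -1.
Legendre symbol -1 ⇒ 751 is inert.

751 remains inert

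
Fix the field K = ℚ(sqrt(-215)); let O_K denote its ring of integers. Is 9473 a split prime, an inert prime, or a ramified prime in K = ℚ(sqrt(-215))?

inert

-215 mod 4 = 1, hence disc K = -215 and O_K = ℤ[(1+√-215)/2].
9473 ∤ -215, so 9473 is unramified.
(-215/9473) = 9258^4736 mod 9473 = 9472, giving Legendre symbol -1.
Legendre symbol -1 ⇒ 9473 is inert.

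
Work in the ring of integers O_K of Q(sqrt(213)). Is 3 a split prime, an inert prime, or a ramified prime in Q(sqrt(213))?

ramifies in O_K

Since 213 ≡ 1 mod 4, the ring of integers is ℤ[(1+√213)/2] with discriminant 213.
Ramification test: 3 | 213. The prime 3 ramifies in K.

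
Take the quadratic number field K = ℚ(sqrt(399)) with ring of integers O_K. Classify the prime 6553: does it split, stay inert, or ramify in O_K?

d = 399 ≡ 3 (mod 4), so O_K = ℤ[√399] and disc(K) = 4d = 1596.
disc(K) = 1596 is not divisible by 6553; 6553 is unramified.
(399/6553) = 399^3276 mod 6553 = 1, giving Legendre symbol 1.
(399/6553) = 1, so 6553 splits.

split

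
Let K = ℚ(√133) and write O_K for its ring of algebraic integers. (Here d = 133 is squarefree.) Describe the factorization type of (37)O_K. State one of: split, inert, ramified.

37 remains inert

Since 133 ≡ 1 mod 4, the ring of integers is ℤ[(1+√133)/2] with discriminant 133.
disc(K) = 133 is not divisible by 37; 37 is unramified.
Legendre symbol by Euler's criterion: (133/37) ≡ 133^18 ≡ 36 (mod 37), i.e. (133/37) = -1.
d is a non-residue mod p, hence 37 remains inert in O_K.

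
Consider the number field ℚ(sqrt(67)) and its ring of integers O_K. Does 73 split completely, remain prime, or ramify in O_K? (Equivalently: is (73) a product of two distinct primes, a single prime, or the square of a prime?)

split

d = 67 ≡ 3 (mod 4), so O_K = ℤ[√67] and disc(K) = 4d = 268.
disc(K) = 268 is not divisible by 73; 73 is unramified.
Euler's criterion: 67^36 mod 73 = 1. Thus (67|73) = 1.
Legendre symbol 1 ⇒ 73 is split.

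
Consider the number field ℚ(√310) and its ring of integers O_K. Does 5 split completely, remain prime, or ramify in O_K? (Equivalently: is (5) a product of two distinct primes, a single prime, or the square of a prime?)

ramified — (5) = 𝔭²

d = 310 ≡ 2 (mod 4), so O_K = ℤ[√310] and disc(K) = 4d = 1240.
5 divides disc(K) = 1240, so 5 ramifies.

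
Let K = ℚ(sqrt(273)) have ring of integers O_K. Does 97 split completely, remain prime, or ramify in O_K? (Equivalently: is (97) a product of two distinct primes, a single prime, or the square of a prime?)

273 mod 4 = 1, hence disc K = 273 and O_K = ℤ[(1+√273)/2].
97 ∤ 273, so 97 is unramified.
Euler's criterion: 273^48 mod 97 = 1. Thus (273|97) = 1.
(273/97) = 1, so 97 splits.

97 splits in O_K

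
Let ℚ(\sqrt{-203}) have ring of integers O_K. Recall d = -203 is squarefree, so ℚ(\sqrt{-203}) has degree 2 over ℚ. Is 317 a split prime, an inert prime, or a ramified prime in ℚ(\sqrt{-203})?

-203 mod 4 = 1, hence disc K = -203 and O_K = ℤ[(1+√-203)/2].
disc(K) = -203 is not divisible by 317; 317 is unramified.
Euler's criterion: (-203)^158 mod 317 = 316. Thus (-203|317) = -1.
Legendre symbol -1 ⇒ 317 is inert.

p is inert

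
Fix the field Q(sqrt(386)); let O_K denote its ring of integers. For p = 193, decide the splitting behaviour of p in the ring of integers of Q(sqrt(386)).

193 is ramified

Since 386 ≢ 1 mod 4, the ring of integers is ℤ[√386] with discriminant 4·386 = 1544.
Ramification test: 193 | 1544. The prime 193 ramifies in K.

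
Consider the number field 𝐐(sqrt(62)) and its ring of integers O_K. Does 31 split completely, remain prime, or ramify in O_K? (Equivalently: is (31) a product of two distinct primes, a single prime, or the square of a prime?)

p ramifies

Since 62 ≢ 1 mod 4, the ring of integers is ℤ[√62] with discriminant 4·62 = 248.
Ramification test: 31 | 248. The prime 31 ramifies in K.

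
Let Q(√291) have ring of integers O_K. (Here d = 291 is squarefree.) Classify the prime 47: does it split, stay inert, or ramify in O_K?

d = 291 ≡ 3 (mod 4), so O_K = ℤ[√291] and disc(K) = 4d = 1164.
47 ∤ 1164, so 47 is unramified.
Legendre symbol by Euler's criterion: (291/47) ≡ 291^23 ≡ 1 (mod 47), i.e. (291/47) = 1.
(291/47) = 1, so 47 splits.

split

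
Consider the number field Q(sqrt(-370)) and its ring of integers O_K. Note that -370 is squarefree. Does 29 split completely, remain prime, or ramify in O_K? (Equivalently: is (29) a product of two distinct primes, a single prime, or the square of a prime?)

d = -370 ≡ 2 (mod 4), so O_K = ℤ[√-370] and disc(K) = 4d = -1480.
29 ∤ -1480, so 29 is unramified.
Euler's criterion: (-370)^14 mod 29 = 1. Thus (-370|29) = 1.
(-370/29) = 1, so 29 splits.

29 splits in O_K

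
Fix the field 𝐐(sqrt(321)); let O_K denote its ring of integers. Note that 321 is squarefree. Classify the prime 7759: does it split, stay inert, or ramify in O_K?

inert — (7759) stays prime in O_K

321 mod 4 = 1, hence disc K = 321 and O_K = ℤ[(1+√321)/2].
Since gcd(7759, 321) = 1 the prime 7759 does not ramify.
(321/7759) = 321^3879 mod 7759 = 7758, giving Legendre symbol -1.
d is a non-residue mod p, hence 7759 remains inert in O_K.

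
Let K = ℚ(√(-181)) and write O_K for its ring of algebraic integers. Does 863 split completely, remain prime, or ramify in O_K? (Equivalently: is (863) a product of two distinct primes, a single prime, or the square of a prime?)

inert

Since -181 ≢ 1 mod 4, the ring of integers is ℤ[√-181] with discriminant 4·(-181) = -724.
Since gcd(863, -724) = 1 the prime 863 does not ramify.
(-181/863) = 682^431 mod 863 = 862, giving Legendre symbol -1.
Legendre symbol -1 ⇒ 863 is inert.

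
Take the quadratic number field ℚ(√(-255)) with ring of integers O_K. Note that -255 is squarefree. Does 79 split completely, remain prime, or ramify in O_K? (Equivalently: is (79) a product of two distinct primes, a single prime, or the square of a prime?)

Since -255 ≡ 1 mod 4, the ring of integers is ℤ[(1+√-255)/2] with discriminant -255.
Since gcd(79, -255) = 1 the prime 79 does not ramify.
Euler's criterion: (-255)^39 mod 79 = 78. Thus (-255|79) = -1.
d is a non-residue mod p, hence 79 remains inert in O_K.

inert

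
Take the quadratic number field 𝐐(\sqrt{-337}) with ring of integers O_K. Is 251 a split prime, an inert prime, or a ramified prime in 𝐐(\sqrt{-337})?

remains prime (inert)

d = -337 ≡ 3 (mod 4), so O_K = ℤ[√-337] and disc(K) = 4d = -1348.
disc(K) = -1348 is not divisible by 251; 251 is unramified.
Euler's criterion: (-337)^125 mod 251 = 250. Thus (-337|251) = -1.
(-337/251) = -1, so 251 is inert.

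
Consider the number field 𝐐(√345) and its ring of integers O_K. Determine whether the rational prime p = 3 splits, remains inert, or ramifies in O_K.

ramified

Since 345 ≡ 1 mod 4, the ring of integers is ℤ[(1+√345)/2] with discriminant 345.
3 divides disc(K) = 345, so 3 ramifies.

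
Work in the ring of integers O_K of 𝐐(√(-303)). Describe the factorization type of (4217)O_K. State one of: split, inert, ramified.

inert

d = -303 ≡ 1 (mod 4), so O_K = ℤ[(1+√-303)/2] and disc(K) = d = -303.
disc(K) = -303 is not divisible by 4217; 4217 is unramified.
Legendre symbol by Euler's criterion: (-303/4217) ≡ (-303)^2108 ≡ 4216 (mod 4217), i.e. (-303/4217) = -1.
d is a non-residue mod p, hence 4217 remains inert in O_K.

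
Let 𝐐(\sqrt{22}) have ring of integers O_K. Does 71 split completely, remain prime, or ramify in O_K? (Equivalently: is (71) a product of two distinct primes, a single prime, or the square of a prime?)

22 mod 4 = 2, hence disc K = 4·22 = 88 and O_K = ℤ[√22].
Since gcd(71, 88) = 1 the prime 71 does not ramify.
(22/71) = 22^35 mod 71 = 70, giving Legendre symbol -1.
(22/71) = -1, so 71 is inert.

p is inert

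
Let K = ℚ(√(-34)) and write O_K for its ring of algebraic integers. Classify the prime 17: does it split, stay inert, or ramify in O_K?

Since -34 ≢ 1 mod 4, the ring of integers is ℤ[√-34] with discriminant 4·(-34) = -136.
Ramification test: 17 | -136. The prime 17 ramifies in K.

ramified — (17) = 𝔭²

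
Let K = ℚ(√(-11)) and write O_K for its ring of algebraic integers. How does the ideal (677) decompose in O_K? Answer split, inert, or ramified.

-11 mod 4 = 1, hence disc K = -11 and O_K = ℤ[(1+√-11)/2].
677 ∤ -11, so 677 is unramified.
(-11/677) = 666^338 mod 677 = 676, giving Legendre symbol -1.
Legendre symbol -1 ⇒ 677 is inert.

677 remains inert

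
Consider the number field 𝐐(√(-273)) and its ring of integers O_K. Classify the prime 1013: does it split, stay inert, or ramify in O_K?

split

-273 mod 4 = 3, hence disc K = 4·(-273) = -1092 and O_K = ℤ[√-273].
1013 ∤ -1092, so 1013 is unramified.
Legendre symbol by Euler's criterion: (-273/1013) ≡ (-273)^506 ≡ 1 (mod 1013), i.e. (-273/1013) = 1.
d is a quadratic residue mod p, hence 1013 splits in O_K.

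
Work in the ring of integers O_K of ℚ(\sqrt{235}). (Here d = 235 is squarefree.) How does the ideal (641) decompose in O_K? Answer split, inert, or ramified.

641 remains inert

235 mod 4 = 3, hence disc K = 4·235 = 940 and O_K = ℤ[√235].
641 ∤ 940, so 641 is unramified.
Legendre symbol by Euler's criterion: (235/641) ≡ 235^320 ≡ 640 (mod 641), i.e. (235/641) = -1.
d is a non-residue mod p, hence 641 remains inert in O_K.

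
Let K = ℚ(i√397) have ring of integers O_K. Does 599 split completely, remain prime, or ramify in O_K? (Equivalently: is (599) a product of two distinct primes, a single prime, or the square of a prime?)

Since -397 ≢ 1 mod 4, the ring of integers is ℤ[√-397] with discriminant 4·(-397) = -1588.
Since gcd(599, -1588) = 1 the prime 599 does not ramify.
(-397/599) = 202^299 mod 599 = 598, giving Legendre symbol -1.
d is a non-residue mod p, hence 599 remains inert in O_K.

inert — (599) stays prime in O_K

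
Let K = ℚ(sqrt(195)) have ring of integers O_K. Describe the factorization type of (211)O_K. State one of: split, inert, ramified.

inert

Since 195 ≢ 1 mod 4, the ring of integers is ℤ[√195] with discriminant 4·195 = 780.
disc(K) = 780 is not divisible by 211; 211 is unramified.
Legendre symbol by Euler's criterion: (195/211) ≡ 195^105 ≡ 210 (mod 211), i.e. (195/211) = -1.
Legendre symbol -1 ⇒ 211 is inert.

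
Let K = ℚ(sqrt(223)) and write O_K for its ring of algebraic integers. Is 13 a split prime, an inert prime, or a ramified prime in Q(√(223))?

223 mod 4 = 3, hence disc K = 4·223 = 892 and O_K = ℤ[√223].
Since gcd(13, 892) = 1 the prime 13 does not ramify.
(223/13) = 2^6 mod 13 = 12, giving Legendre symbol -1.
(223/13) = -1, so 13 is inert.

p is inert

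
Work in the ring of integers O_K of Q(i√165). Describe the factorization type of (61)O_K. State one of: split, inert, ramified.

inert — (61) stays prime in O_K

-165 mod 4 = 3, hence disc K = 4·(-165) = -660 and O_K = ℤ[√-165].
disc(K) = -660 is not divisible by 61; 61 is unramified.
Compute (-165/61) via Euler: 18^((61-1)/2) mod 61 = 60, so (-165/61) = -1.
(-165/61) = -1, so 61 is inert.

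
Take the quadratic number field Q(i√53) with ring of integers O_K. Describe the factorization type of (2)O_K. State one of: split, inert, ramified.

Since -53 ≢ 1 mod 4, the ring of integers is ℤ[√-53] with discriminant 4·(-53) = -212.
Ramification test: 2 | -212. The prime 2 ramifies in K.

ramifies in O_K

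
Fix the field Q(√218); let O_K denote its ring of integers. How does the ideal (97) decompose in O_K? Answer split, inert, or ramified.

Since 218 ≢ 1 mod 4, the ring of integers is ℤ[√218] with discriminant 4·218 = 872.
disc(K) = 872 is not divisible by 97; 97 is unramified.
Compute (218/97) via Euler: 24^((97-1)/2) mod 97 = 1, so (218/97) = 1.
d is a quadratic residue mod p, hence 97 splits in O_K.

p splits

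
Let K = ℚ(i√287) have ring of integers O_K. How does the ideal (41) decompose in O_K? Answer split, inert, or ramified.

ramifies in O_K

-287 mod 4 = 1, hence disc K = -287 and O_K = ℤ[(1+√-287)/2].
disc(K) = -287 = 41·(-7), so p = 41 is ramified.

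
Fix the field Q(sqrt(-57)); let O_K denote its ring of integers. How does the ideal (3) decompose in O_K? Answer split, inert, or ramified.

-57 mod 4 = 3, hence disc K = 4·(-57) = -228 and O_K = ℤ[√-57].
3 divides disc(K) = -228, so 3 ramifies.

p ramifies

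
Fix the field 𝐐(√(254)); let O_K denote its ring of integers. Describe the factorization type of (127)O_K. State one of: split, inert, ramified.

ramified — (127) = 𝔭²

d = 254 ≡ 2 (mod 4), so O_K = ℤ[√254] and disc(K) = 4d = 1016.
disc(K) = 1016 = 127·8, so p = 127 is ramified.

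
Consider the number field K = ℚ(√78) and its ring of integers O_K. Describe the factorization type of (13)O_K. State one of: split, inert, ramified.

78 mod 4 = 2, hence disc K = 4·78 = 312 and O_K = ℤ[√78].
Ramification test: 13 | 312. The prime 13 ramifies in K.

ramified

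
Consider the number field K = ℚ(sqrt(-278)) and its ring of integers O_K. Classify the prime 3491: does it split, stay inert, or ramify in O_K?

Since -278 ≢ 1 mod 4, the ring of integers is ℤ[√-278] with discriminant 4·(-278) = -1112.
disc(K) = -1112 is not divisible by 3491; 3491 is unramified.
Compute (-278/3491) via Euler: 3213^((3491-1)/2) mod 3491 = 3490, so (-278/3491) = -1.
d is a non-residue mod p, hence 3491 remains inert in O_K.

3491 remains inert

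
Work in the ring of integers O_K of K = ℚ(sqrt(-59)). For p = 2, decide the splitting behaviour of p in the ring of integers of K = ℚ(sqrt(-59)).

d = -59 ≡ 1 (mod 4), so O_K = ℤ[(1+√-59)/2] and disc(K) = d = -59.
disc(K) = -59 is not divisible by 2; 2 is unramified.
Checking d mod 8: -59 ≡ 5. Hence 2 is inert in O_K.

inert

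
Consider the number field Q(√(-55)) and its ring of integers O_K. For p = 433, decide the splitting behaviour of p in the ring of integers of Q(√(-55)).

Since -55 ≡ 1 mod 4, the ring of integers is ℤ[(1+√-55)/2] with discriminant -55.
Since gcd(433, -55) = 1 the prime 433 does not ramify.
Euler's criterion: (-55)^216 mod 433 = 432. Thus (-55|433) = -1.
(-55/433) = -1, so 433 is inert.

p is inert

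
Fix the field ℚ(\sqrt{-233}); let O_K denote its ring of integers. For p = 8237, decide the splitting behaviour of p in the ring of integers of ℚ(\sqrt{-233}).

d = -233 ≡ 3 (mod 4), so O_K = ℤ[√-233] and disc(K) = 4d = -932.
Since gcd(8237, -932) = 1 the prime 8237 does not ramify.
Legendre symbol by Euler's criterion: (-233/8237) ≡ (-233)^4118 ≡ 8236 (mod 8237), i.e. (-233/8237) = -1.
Legendre symbol -1 ⇒ 8237 is inert.

8237 remains inert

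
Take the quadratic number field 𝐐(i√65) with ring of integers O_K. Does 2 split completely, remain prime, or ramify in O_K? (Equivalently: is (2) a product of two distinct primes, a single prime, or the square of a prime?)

d = -65 ≡ 3 (mod 4), so O_K = ℤ[√-65] and disc(K) = 4d = -260.
disc(K) = -260 = 2·(-130), so p = 2 is ramified.

ramified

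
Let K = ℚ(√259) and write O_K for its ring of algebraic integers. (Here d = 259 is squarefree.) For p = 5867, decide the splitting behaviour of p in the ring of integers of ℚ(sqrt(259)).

inert — (5867) stays prime in O_K

d = 259 ≡ 3 (mod 4), so O_K = ℤ[√259] and disc(K) = 4d = 1036.
5867 ∤ 1036, so 5867 is unramified.
Legendre symbol by Euler's criterion: (259/5867) ≡ 259^2933 ≡ 5866 (mod 5867), i.e. (259/5867) = -1.
(259/5867) = -1, so 5867 is inert.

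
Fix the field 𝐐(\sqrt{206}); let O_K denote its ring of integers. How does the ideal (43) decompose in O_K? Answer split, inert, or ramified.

206 mod 4 = 2, hence disc K = 4·206 = 824 and O_K = ℤ[√206].
43 ∤ 824, so 43 is unramified.
Euler's criterion: 206^21 mod 43 = 42. Thus (206|43) = -1.
Legendre symbol -1 ⇒ 43 is inert.

remains prime (inert)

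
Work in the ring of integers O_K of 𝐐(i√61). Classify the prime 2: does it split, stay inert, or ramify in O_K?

p ramifies

Since -61 ≢ 1 mod 4, the ring of integers is ℤ[√-61] with discriminant 4·(-61) = -244.
2 divides disc(K) = -244, so 2 ramifies.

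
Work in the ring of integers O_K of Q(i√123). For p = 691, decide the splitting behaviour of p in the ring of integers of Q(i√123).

-123 mod 4 = 1, hence disc K = -123 and O_K = ℤ[(1+√-123)/2].
disc(K) = -123 is not divisible by 691; 691 is unramified.
Legendre symbol by Euler's criterion: (-123/691) ≡ (-123)^345 ≡ 690 (mod 691), i.e. (-123/691) = -1.
d is a non-residue mod p, hence 691 remains inert in O_K.

691 remains inert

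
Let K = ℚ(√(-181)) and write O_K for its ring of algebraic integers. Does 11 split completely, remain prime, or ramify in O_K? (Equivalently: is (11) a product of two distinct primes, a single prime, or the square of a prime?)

inert

Since -181 ≢ 1 mod 4, the ring of integers is ℤ[√-181] with discriminant 4·(-181) = -724.
disc(K) = -724 is not divisible by 11; 11 is unramified.
Compute (-181/11) via Euler: 6^((11-1)/2) mod 11 = 10, so (-181/11) = -1.
Legendre symbol -1 ⇒ 11 is inert.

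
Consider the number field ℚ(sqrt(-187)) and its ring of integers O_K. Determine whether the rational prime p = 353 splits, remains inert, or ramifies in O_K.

Since -187 ≡ 1 mod 4, the ring of integers is ℤ[(1+√-187)/2] with discriminant -187.
Since gcd(353, -187) = 1 the prime 353 does not ramify.
(-187/353) = 166^176 mod 353 = 1, giving Legendre symbol 1.
Legendre symbol 1 ⇒ 353 is split.

split — (353) = 𝔭₁𝔭₂ with 𝔭₁ ≠ 𝔭₂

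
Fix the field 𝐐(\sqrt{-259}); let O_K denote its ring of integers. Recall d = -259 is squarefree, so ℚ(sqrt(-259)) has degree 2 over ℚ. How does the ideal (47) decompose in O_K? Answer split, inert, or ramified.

p is inert

-259 mod 4 = 1, hence disc K = -259 and O_K = ℤ[(1+√-259)/2].
Since gcd(47, -259) = 1 the prime 47 does not ramify.
Compute (-259/47) via Euler: 23^((47-1)/2) mod 47 = 46, so (-259/47) = -1.
Legendre symbol -1 ⇒ 47 is inert.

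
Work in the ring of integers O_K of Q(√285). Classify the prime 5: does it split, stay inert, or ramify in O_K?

d = 285 ≡ 1 (mod 4), so O_K = ℤ[(1+√285)/2] and disc(K) = d = 285.
disc(K) = 285 = 5·57, so p = 5 is ramified.

ramifies in O_K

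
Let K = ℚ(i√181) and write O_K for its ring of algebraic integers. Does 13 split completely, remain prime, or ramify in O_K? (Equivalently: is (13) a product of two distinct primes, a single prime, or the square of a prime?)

Since -181 ≢ 1 mod 4, the ring of integers is ℤ[√-181] with discriminant 4·(-181) = -724.
Since gcd(13, -724) = 1 the prime 13 does not ramify.
(-181/13) = 1^6 mod 13 = 1, giving Legendre symbol 1.
(-181/13) = 1, so 13 splits.

p splits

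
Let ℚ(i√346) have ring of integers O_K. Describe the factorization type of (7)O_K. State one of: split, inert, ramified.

split — (7) = 𝔭₁𝔭₂ with 𝔭₁ ≠ 𝔭₂

Since -346 ≢ 1 mod 4, the ring of integers is ℤ[√-346] with discriminant 4·(-346) = -1384.
7 ∤ -1384, so 7 is unramified.
Legendre symbol by Euler's criterion: (-346/7) ≡ (-346)^3 ≡ 1 (mod 7), i.e. (-346/7) = 1.
d is a quadratic residue mod p, hence 7 splits in O_K.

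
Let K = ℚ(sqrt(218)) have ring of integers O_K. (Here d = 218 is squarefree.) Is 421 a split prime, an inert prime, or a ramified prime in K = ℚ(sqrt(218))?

inert — (421) stays prime in O_K

d = 218 ≡ 2 (mod 4), so O_K = ℤ[√218] and disc(K) = 4d = 872.
421 ∤ 872, so 421 is unramified.
Compute (218/421) via Euler: 218^((421-1)/2) mod 421 = 420, so (218/421) = -1.
Legendre symbol -1 ⇒ 421 is inert.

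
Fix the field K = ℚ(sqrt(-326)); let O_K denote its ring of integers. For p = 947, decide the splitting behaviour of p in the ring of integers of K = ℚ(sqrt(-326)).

remains prime (inert)

-326 mod 4 = 2, hence disc K = 4·(-326) = -1304 and O_K = ℤ[√-326].
Since gcd(947, -1304) = 1 the prime 947 does not ramify.
Compute (-326/947) via Euler: 621^((947-1)/2) mod 947 = 946, so (-326/947) = -1.
d is a non-residue mod p, hence 947 remains inert in O_K.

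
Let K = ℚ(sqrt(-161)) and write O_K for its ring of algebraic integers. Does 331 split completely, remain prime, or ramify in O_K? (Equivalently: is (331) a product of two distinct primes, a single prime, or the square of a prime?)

Since -161 ≢ 1 mod 4, the ring of integers is ℤ[√-161] with discriminant 4·(-161) = -644.
disc(K) = -644 is not divisible by 331; 331 is unramified.
Euler's criterion: (-161)^165 mod 331 = 330. Thus (-161|331) = -1.
(-161/331) = -1, so 331 is inert.

331 remains inert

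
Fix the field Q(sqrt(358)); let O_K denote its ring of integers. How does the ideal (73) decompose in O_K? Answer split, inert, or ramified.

358 mod 4 = 2, hence disc K = 4·358 = 1432 and O_K = ℤ[√358].
Since gcd(73, 1432) = 1 the prime 73 does not ramify.
Compute (358/73) via Euler: 66^((73-1)/2) mod 73 = 72, so (358/73) = -1.
(358/73) = -1, so 73 is inert.

p is inert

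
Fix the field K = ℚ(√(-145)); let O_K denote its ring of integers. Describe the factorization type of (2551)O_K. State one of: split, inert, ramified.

Since -145 ≢ 1 mod 4, the ring of integers is ℤ[√-145] with discriminant 4·(-145) = -580.
2551 ∤ -580, so 2551 is unramified.
(-145/2551) = 2406^1275 mod 2551 = 2550, giving Legendre symbol -1.
Legendre symbol -1 ⇒ 2551 is inert.

2551 remains inert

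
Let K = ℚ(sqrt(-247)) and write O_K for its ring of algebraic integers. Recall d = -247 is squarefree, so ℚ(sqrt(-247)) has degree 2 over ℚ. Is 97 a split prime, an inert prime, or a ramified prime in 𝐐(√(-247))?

d = -247 ≡ 1 (mod 4), so O_K = ℤ[(1+√-247)/2] and disc(K) = d = -247.
Since gcd(97, -247) = 1 the prime 97 does not ramify.
Euler's criterion: (-247)^48 mod 97 = 1. Thus (-247|97) = 1.
d is a quadratic residue mod p, hence 97 splits in O_K.

splits completely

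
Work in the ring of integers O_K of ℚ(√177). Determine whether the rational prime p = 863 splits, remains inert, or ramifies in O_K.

p splits

d = 177 ≡ 1 (mod 4), so O_K = ℤ[(1+√177)/2] and disc(K) = d = 177.
863 ∤ 177, so 863 is unramified.
Legendre symbol by Euler's criterion: (177/863) ≡ 177^431 ≡ 1 (mod 863), i.e. (177/863) = 1.
Legendre symbol 1 ⇒ 863 is split.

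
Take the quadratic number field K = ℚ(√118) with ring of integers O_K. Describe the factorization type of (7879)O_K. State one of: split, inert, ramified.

splits completely

d = 118 ≡ 2 (mod 4), so O_K = ℤ[√118] and disc(K) = 4d = 472.
Since gcd(7879, 472) = 1 the prime 7879 does not ramify.
(118/7879) = 118^3939 mod 7879 = 1, giving Legendre symbol 1.
Legendre symbol 1 ⇒ 7879 is split.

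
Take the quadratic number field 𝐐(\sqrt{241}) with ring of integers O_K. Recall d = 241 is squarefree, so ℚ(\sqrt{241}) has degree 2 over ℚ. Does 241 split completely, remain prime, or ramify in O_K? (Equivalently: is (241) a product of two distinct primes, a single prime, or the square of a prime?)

Since 241 ≡ 1 mod 4, the ring of integers is ℤ[(1+√241)/2] with discriminant 241.
disc(K) = 241 = 241·1, so p = 241 is ramified.

ramified — (241) = 𝔭²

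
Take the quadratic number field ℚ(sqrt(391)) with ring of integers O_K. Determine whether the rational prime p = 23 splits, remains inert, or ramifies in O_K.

391 mod 4 = 3, hence disc K = 4·391 = 1564 and O_K = ℤ[√391].
disc(K) = 1564 = 23·68, so p = 23 is ramified.

ramifies in O_K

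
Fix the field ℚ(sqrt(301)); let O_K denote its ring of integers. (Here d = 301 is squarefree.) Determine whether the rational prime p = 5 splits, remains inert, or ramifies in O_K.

p splits

Since 301 ≡ 1 mod 4, the ring of integers is ℤ[(1+√301)/2] with discriminant 301.
disc(K) = 301 is not divisible by 5; 5 is unramified.
Euler's criterion: 301^2 mod 5 = 1. Thus (301|5) = 1.
Legendre symbol 1 ⇒ 5 is split.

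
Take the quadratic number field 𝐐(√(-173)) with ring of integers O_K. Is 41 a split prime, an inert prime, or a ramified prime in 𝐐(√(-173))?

d = -173 ≡ 3 (mod 4), so O_K = ℤ[√-173] and disc(K) = 4d = -692.
41 ∤ -692, so 41 is unramified.
Euler's criterion: (-173)^20 mod 41 = 1. Thus (-173|41) = 1.
d is a quadratic residue mod p, hence 41 splits in O_K.

p splits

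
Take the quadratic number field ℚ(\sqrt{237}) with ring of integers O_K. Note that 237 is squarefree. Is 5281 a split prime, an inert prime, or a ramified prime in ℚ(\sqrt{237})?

Since 237 ≡ 1 mod 4, the ring of integers is ℤ[(1+√237)/2] with discriminant 237.
5281 ∤ 237, so 5281 is unramified.
Euler's criterion: 237^2640 mod 5281 = 1. Thus (237|5281) = 1.
Legendre symbol 1 ⇒ 5281 is split.

split — (5281) = 𝔭₁𝔭₂ with 𝔭₁ ≠ 𝔭₂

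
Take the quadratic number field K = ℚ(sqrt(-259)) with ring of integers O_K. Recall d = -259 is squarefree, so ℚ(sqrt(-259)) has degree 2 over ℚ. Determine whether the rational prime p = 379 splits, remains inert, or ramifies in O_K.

-259 mod 4 = 1, hence disc K = -259 and O_K = ℤ[(1+√-259)/2].
379 ∤ -259, so 379 is unramified.
Euler's criterion: (-259)^189 mod 379 = 1. Thus (-259|379) = 1.
(-259/379) = 1, so 379 splits.

379 splits in O_K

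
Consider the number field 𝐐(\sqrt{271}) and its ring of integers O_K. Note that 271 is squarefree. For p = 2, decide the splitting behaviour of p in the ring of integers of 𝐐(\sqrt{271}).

Since 271 ≢ 1 mod 4, the ring of integers is ℤ[√271] with discriminant 4·271 = 1084.
disc(K) = 1084 = 2·542, so p = 2 is ramified.

ramified — (2) = 𝔭²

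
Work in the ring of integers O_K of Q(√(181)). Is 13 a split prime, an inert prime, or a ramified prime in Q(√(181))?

p splits

181 mod 4 = 1, hence disc K = 181 and O_K = ℤ[(1+√181)/2].
13 ∤ 181, so 13 is unramified.
(181/13) = 12^6 mod 13 = 1, giving Legendre symbol 1.
(181/13) = 1, so 13 splits.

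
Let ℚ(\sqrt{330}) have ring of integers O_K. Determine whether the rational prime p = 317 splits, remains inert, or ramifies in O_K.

p is inert

d = 330 ≡ 2 (mod 4), so O_K = ℤ[√330] and disc(K) = 4d = 1320.
disc(K) = 1320 is not divisible by 317; 317 is unramified.
Euler's criterion: 330^158 mod 317 = 316. Thus (330|317) = -1.
(330/317) = -1, so 317 is inert.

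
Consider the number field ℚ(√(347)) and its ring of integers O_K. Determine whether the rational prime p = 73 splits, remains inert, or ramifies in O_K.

347 mod 4 = 3, hence disc K = 4·347 = 1388 and O_K = ℤ[√347].
disc(K) = 1388 is not divisible by 73; 73 is unramified.
(347/73) = 55^36 mod 73 = 1, giving Legendre symbol 1.
Legendre symbol 1 ⇒ 73 is split.

split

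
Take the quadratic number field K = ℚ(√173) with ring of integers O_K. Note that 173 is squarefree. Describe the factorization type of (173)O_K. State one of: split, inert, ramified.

173 mod 4 = 1, hence disc K = 173 and O_K = ℤ[(1+√173)/2].
173 divides disc(K) = 173, so 173 ramifies.

p ramifies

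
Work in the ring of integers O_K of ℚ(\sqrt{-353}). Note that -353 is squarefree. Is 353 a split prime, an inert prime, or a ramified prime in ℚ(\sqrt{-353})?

Since -353 ≢ 1 mod 4, the ring of integers is ℤ[√-353] with discriminant 4·(-353) = -1412.
Ramification test: 353 | -1412. The prime 353 ramifies in K.

ramifies in O_K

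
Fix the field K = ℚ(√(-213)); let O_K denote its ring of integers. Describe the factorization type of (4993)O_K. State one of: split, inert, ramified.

-213 mod 4 = 3, hence disc K = 4·(-213) = -852 and O_K = ℤ[√-213].
4993 ∤ -852, so 4993 is unramified.
Euler's criterion: (-213)^2496 mod 4993 = 4992. Thus (-213|4993) = -1.
(-213/4993) = -1, so 4993 is inert.

remains prime (inert)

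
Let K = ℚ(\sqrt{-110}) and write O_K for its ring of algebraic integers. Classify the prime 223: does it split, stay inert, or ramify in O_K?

d = -110 ≡ 2 (mod 4), so O_K = ℤ[√-110] and disc(K) = 4d = -440.
disc(K) = -440 is not divisible by 223; 223 is unramified.
Legendre symbol by Euler's criterion: (-110/223) ≡ (-110)^111 ≡ 222 (mod 223), i.e. (-110/223) = -1.
d is a non-residue mod p, hence 223 remains inert in O_K.

inert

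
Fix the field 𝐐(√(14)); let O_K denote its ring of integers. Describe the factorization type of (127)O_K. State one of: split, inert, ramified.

p is inert

Since 14 ≢ 1 mod 4, the ring of integers is ℤ[√14] with discriminant 4·14 = 56.
disc(K) = 56 is not divisible by 127; 127 is unramified.
(14/127) = 14^63 mod 127 = 126, giving Legendre symbol -1.
d is a non-residue mod p, hence 127 remains inert in O_K.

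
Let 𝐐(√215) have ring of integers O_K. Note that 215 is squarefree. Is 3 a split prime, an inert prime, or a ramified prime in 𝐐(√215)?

3 remains inert

d = 215 ≡ 3 (mod 4), so O_K = ℤ[√215] and disc(K) = 4d = 860.
Since gcd(3, 860) = 1 the prime 3 does not ramify.
(215/3) = 2^1 mod 3 = 2, giving Legendre symbol -1.
Legendre symbol -1 ⇒ 3 is inert.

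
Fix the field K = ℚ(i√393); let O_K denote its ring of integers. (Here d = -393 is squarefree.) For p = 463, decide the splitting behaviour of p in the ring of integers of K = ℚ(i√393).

463 splits in O_K

d = -393 ≡ 3 (mod 4), so O_K = ℤ[√-393] and disc(K) = 4d = -1572.
Since gcd(463, -1572) = 1 the prime 463 does not ramify.
Legendre symbol by Euler's criterion: (-393/463) ≡ (-393)^231 ≡ 1 (mod 463), i.e. (-393/463) = 1.
Legendre symbol 1 ⇒ 463 is split.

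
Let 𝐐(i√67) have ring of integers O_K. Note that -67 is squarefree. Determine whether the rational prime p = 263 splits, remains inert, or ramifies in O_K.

263 splits in O_K

d = -67 ≡ 1 (mod 4), so O_K = ℤ[(1+√-67)/2] and disc(K) = d = -67.
disc(K) = -67 is not divisible by 263; 263 is unramified.
Euler's criterion: (-67)^131 mod 263 = 1. Thus (-67|263) = 1.
Legendre symbol 1 ⇒ 263 is split.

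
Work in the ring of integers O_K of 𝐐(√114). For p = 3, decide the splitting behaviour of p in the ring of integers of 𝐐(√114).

Since 114 ≢ 1 mod 4, the ring of integers is ℤ[√114] with discriminant 4·114 = 456.
Ramification test: 3 | 456. The prime 3 ramifies in K.

ramifies in O_K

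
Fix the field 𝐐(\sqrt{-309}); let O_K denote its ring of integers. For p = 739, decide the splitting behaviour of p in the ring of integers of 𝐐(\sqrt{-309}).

-309 mod 4 = 3, hence disc K = 4·(-309) = -1236 and O_K = ℤ[√-309].
739 ∤ -1236, so 739 is unramified.
(-309/739) = 430^369 mod 739 = 738, giving Legendre symbol -1.
Legendre symbol -1 ⇒ 739 is inert.

739 remains inert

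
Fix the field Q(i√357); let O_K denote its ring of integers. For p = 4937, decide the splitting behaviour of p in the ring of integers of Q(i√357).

d = -357 ≡ 3 (mod 4), so O_K = ℤ[√-357] and disc(K) = 4d = -1428.
disc(K) = -1428 is not divisible by 4937; 4937 is unramified.
Euler's criterion: (-357)^2468 mod 4937 = 1. Thus (-357|4937) = 1.
d is a quadratic residue mod p, hence 4937 splits in O_K.

4937 splits in O_K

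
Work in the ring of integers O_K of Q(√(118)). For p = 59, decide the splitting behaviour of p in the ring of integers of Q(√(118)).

d = 118 ≡ 2 (mod 4), so O_K = ℤ[√118] and disc(K) = 4d = 472.
59 divides disc(K) = 472, so 59 ramifies.

ramified — (59) = 𝔭²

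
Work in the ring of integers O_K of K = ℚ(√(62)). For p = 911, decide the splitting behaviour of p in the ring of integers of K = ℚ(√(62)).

62 mod 4 = 2, hence disc K = 4·62 = 248 and O_K = ℤ[√62].
disc(K) = 248 is not divisible by 911; 911 is unramified.
Euler's criterion: 62^455 mod 911 = 1. Thus (62|911) = 1.
(62/911) = 1, so 911 splits.

split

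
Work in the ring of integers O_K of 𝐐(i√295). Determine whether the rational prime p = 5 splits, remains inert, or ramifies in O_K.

Since -295 ≡ 1 mod 4, the ring of integers is ℤ[(1+√-295)/2] with discriminant -295.
disc(K) = -295 = 5·(-59), so p = 5 is ramified.

ramified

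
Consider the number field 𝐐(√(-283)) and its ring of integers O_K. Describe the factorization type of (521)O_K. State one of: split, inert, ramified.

-283 mod 4 = 1, hence disc K = -283 and O_K = ℤ[(1+√-283)/2].
disc(K) = -283 is not divisible by 521; 521 is unramified.
Euler's criterion: (-283)^260 mod 521 = 1. Thus (-283|521) = 1.
(-283/521) = 1, so 521 splits.

split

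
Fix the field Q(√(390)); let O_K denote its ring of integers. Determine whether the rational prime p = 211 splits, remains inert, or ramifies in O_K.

split — (211) = 𝔭₁𝔭₂ with 𝔭₁ ≠ 𝔭₂

d = 390 ≡ 2 (mod 4), so O_K = ℤ[√390] and disc(K) = 4d = 1560.
211 ∤ 1560, so 211 is unramified.
(390/211) = 179^105 mod 211 = 1, giving Legendre symbol 1.
d is a quadratic residue mod p, hence 211 splits in O_K.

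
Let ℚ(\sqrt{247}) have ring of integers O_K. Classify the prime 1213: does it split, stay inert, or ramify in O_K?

d = 247 ≡ 3 (mod 4), so O_K = ℤ[√247] and disc(K) = 4d = 988.
disc(K) = 988 is not divisible by 1213; 1213 is unramified.
(247/1213) = 247^606 mod 1213 = 1, giving Legendre symbol 1.
(247/1213) = 1, so 1213 splits.

splits completely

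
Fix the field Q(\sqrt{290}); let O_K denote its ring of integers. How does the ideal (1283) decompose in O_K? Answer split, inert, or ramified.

d = 290 ≡ 2 (mod 4), so O_K = ℤ[√290] and disc(K) = 4d = 1160.
Since gcd(1283, 1160) = 1 the prime 1283 does not ramify.
(290/1283) = 290^641 mod 1283 = 1, giving Legendre symbol 1.
Legendre symbol 1 ⇒ 1283 is split.

split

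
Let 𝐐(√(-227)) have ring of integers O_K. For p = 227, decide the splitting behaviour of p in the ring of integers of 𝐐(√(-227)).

Since -227 ≡ 1 mod 4, the ring of integers is ℤ[(1+√-227)/2] with discriminant -227.
Ramification test: 227 | -227. The prime 227 ramifies in K.

227 is ramified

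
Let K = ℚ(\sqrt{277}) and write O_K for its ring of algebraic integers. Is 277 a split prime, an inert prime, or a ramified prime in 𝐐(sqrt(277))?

d = 277 ≡ 1 (mod 4), so O_K = ℤ[(1+√277)/2] and disc(K) = d = 277.
Ramification test: 277 | 277. The prime 277 ramifies in K.

ramifies in O_K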